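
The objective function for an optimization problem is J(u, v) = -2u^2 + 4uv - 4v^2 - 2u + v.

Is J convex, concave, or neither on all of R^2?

J is quadratic, so its Hessian is the constant matrix H = [[-4, 4], [4, -8]].
det(H) = 16, tr(H) = -12.
det(H) > 0 and tr(H) < 0, so H is negative definite everywhere: concave.

concave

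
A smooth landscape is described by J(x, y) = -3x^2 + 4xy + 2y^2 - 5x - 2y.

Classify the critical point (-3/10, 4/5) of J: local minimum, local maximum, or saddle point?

The Hessian of J is constant: H = [[-6, 4], [4, 4]].
det(H) = (-6)·4 − 4² = -40.
Since det(H) < 0, H is indefinite and the critical point is a saddle point.

saddle point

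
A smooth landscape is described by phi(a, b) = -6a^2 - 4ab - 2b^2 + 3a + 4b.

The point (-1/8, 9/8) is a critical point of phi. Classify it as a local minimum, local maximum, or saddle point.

local maximum

The Hessian of phi is constant: H = [[-12, -4], [-4, -4]].
det(H) = (-12)·(-4) − (-4)² = 32.
det(H) > 0 and tr(H) = -16 < 0, so H is negative definite and the point is a local maximum.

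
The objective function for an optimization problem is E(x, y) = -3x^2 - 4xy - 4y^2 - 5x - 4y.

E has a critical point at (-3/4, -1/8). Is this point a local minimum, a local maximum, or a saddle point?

The Hessian of E is constant: H = [[-6, -4], [-4, -8]].
det(H) = (-6)·(-8) − (-4)² = 32.
det(H) > 0 and tr(H) = -14 < 0, so H is negative definite and the point is a local maximum.

local maximum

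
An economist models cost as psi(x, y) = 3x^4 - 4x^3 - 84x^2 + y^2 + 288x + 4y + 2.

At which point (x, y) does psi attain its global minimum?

(-4, -2)

psi(x,y) separates as P(x) + Q(y) + 2, so its minimum is min P + min Q + 2.
P'(x) = 12(x - 3)(x - 2)(x + 4) vanishes at x ∈ {-4, 2, 3}; Q'(y) = 2y + 4 vanishes at y ∈ {-2}.
Local minima of P (where P''>0): P(-4)=-1472, P(3)=243. Local minima of Q: Q(-2)=-4.
So the global minimum of psi is P(-4) + Q(-2) + 2 = -1472 − 4 + 2 = -1474, attained at (-4, -2).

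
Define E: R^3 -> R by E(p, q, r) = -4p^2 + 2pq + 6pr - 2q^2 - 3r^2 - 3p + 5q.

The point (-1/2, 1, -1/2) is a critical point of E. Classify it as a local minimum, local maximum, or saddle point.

local maximum

The Hessian is constant: H = [[-8, 2, 6], [2, -4, 0], [6, 0, -6]].
Leading principal minors: Δ₁ = -8, Δ₂ = 28, Δ₃ = -24.
The minors alternate sign starting negative (−, +, −), so H is negative definite: a local maximum.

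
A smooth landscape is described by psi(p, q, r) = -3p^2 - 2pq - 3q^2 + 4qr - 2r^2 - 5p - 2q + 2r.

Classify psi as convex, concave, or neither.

psi is quadratic, so its Hessian is the constant matrix H = [[-6, -2, 0], [-2, -6, 4], [0, 4, -4]].
Leading principal minors: -6, 32, -32.
Signs alternate −, +, − ⇒ H ≺ 0 ⇒ concave.

concave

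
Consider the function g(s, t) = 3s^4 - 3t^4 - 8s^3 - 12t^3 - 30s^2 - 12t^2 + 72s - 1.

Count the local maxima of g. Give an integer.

2

g separates as a function of s plus a function of t, so ∇g=0 decouples.
∂g/∂s = 12(s - 3)(s - 1)(s + 2) = 0 at s ∈ {-2, 1, 3}; ∂g/∂t = -12t(t + 1)(t + 2) = 0 at t ∈ {-2, -1, 0}.
The Hessian is diagonal: diag(g_ss, g_tt). Second derivatives: g_ss(-2)=180, g_ss(1)=-72, g_ss(3)=120; g_tt(-2)=-24, g_tt(-1)=12, g_tt(0)=-24.
Local maxima occur where both diagonal entries negative: (1, -2), (1, 0). Count: 2.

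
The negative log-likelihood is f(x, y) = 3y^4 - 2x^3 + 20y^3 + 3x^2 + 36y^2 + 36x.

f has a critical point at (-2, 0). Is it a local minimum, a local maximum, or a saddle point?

The mixed partial ∂²f/∂x∂y is 0, so the Hessian at any point is diag(f_xx, f_yy) = diag(6(-2x + 1), 12(3y^2 + 10y + 6)).
At (-2, 0): H = diag(30, 72).
Both eigenvalues are positive, so H is positive definite: a local minimum.

local minimum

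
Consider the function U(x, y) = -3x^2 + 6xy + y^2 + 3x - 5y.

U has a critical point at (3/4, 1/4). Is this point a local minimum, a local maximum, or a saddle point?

saddle point

The Hessian of U is constant: H = [[-6, 6], [6, 2]].
det(H) = (-6)·2 − 6² = -48.
Since det(H) < 0, H is indefinite and the critical point is a saddle point.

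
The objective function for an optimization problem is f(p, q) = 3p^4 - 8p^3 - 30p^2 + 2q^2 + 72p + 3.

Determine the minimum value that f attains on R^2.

-149

f(p,q) separates as A(p) + B(q) + 3, so its minimum is min A + min B + 3.
A'(p) = 12(p - 3)(p - 1)(p + 2) vanishes at p ∈ {-2, 1, 3}; B'(q) = 4q vanishes at q ∈ {0}.
Local minima of A (where A''>0): A(-2)=-152, A(3)=-27. Local minima of B: B(0)=0.
So the global minimum of f is A(-2) + B(0) + 3 = -152 + 0 + 3 = -149, attained at (-2, 0).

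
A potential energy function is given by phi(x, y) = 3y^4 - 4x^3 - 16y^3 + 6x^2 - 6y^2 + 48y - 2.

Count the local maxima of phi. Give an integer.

phi separates as a function of x plus a function of y, so ∇phi=0 decouples.
∂phi/∂x = -12x(x - 1) = 0 at x ∈ {0, 1}; ∂phi/∂y = 12(y - 4)(y - 1)(y + 1) = 0 at y ∈ {-1, 1, 4}.
The Hessian is diagonal: diag(phi_xx, phi_yy). Second derivatives: phi_xx(0)=12, phi_xx(1)=-12; phi_yy(-1)=120, phi_yy(1)=-72, phi_yy(4)=180.
Local maxima occur where both diagonal entries negative: (1, 1). Count: 1.

1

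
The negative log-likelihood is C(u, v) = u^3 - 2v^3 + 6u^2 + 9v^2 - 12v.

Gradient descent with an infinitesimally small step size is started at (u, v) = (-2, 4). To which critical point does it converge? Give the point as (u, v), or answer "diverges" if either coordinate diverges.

diverges

C is separable, so gradient descent decouples: u follows -∂C/∂u, v follows -∂C/∂v.
∂C/∂u = 3u(u + 4); at u=-2 this is -12, so u increases.
∂C/∂v = -6(v - 2)(v - 1); at v=4 this is -36, so v increases.
The v-coordinate has no critical point in that direction and runs off to infinity.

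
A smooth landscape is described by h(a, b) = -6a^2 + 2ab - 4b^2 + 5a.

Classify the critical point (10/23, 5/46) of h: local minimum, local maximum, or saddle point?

local maximum

The Hessian of h is constant: H = [[-12, 2], [2, -8]].
det(H) = (-12)·(-8) − 2² = 92.
det(H) > 0 and tr(H) = -20 < 0, so H is negative definite and the point is a local maximum.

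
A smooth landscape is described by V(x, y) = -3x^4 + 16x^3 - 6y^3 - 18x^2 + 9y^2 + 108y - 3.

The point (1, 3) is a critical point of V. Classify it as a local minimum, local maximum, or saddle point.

The mixed partial ∂²V/∂x∂y is 0, so the Hessian at any point is diag(V_xx, V_yy) = diag(12(-3x^2 + 8x - 3), 18(-2y + 1)).
At (1, 3): H = diag(24, -90).
The eigenvalues have opposite signs, so H is indefinite: a saddle point.

saddle point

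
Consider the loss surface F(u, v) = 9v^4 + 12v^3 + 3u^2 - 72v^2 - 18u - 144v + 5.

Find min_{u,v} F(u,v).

F(u,v) separates as P(u) + Q(v) + 5, so its minimum is min P + min Q + 5.
P'(u) = 6u - 18 vanishes at u ∈ {3}; Q'(v) = 36(v - 2)(v + 1)(v + 2) vanishes at v ∈ {-2, -1, 2}.
Local minima of P (where P''>0): P(3)=-27. Local minima of Q: Q(-2)=48, Q(2)=-336.
So the global minimum of F is P(3) + Q(2) + 5 = -27 − 336 + 5 = -358, attained at (3, 2).

-358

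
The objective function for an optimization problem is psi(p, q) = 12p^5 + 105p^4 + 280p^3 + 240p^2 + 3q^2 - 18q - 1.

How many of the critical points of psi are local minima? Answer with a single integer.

2

psi separates as a function of p plus a function of q, so ∇psi=0 decouples.
∂psi/∂p = 60p(p + 1)(p + 2)(p + 4) = 0 at p ∈ {-4, -2, -1, 0}; ∂psi/∂q = 6(q - 3) = 0 at q ∈ {3}.
The Hessian is diagonal: diag(psi_pp, psi_qq). Second derivatives: psi_pp(-4)=-1440, psi_pp(-2)=240, psi_pp(-1)=-180, psi_pp(0)=480; psi_qq(3)=6.
Local minima occur where both diagonal entries positive: (-2, 3), (0, 3). Count: 2.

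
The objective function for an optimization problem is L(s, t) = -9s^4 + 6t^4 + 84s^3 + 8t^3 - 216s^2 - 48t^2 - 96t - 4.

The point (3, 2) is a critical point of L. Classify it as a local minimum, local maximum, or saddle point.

The mixed partial ∂²L/∂s∂t is 0, so the Hessian at any point is diag(L_ss, L_tt) = diag(36(-3s^2 + 14s - 12), 24(3t^2 + 2t - 4)).
At (3, 2): H = diag(108, 288).
Both eigenvalues are positive, so H is positive definite: a local minimum.

local minimum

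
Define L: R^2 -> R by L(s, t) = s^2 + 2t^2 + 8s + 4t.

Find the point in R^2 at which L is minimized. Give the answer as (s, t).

(-4, -1)

L(s,t) separates as P(s) + Q(t), so its minimum is min P + min Q.
P'(s) = 2s + 8 vanishes at s ∈ {-4}; Q'(t) = 4(t + 1) vanishes at t ∈ {-1}.
Local minima of P (where P''>0): P(-4)=-16. Local minima of Q: Q(-1)=-2.
So the global minimum of L is P(-4) + Q(-1) = -16 − 2 = -18, attained at (-4, -1).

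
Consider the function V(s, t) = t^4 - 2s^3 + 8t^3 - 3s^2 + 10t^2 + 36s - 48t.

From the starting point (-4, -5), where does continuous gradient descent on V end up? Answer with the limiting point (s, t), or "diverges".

(-3, -4)

V is separable, so gradient descent decouples: s follows -∂V/∂s, t follows -∂V/∂t.
∂V/∂s = -6(s - 2)(s + 3); at s=-4 this is -36, so s increases.
∂V/∂t = 4(t - 1)(t + 3)(t + 4); at t=-5 this is -48, so t increases.
s converges to its nearest critical value -3 (a local min of the s-part); t converges to -4. The iterate converges to (-3, -4).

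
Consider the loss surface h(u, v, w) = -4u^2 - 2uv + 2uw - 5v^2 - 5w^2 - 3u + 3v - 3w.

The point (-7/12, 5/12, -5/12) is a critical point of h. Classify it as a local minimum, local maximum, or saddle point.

The Hessian is constant: H = [[-8, -2, 2], [-2, -10, 0], [2, 0, -10]].
Leading principal minors: Δ₁ = -8, Δ₂ = 76, Δ₃ = -720.
The minors alternate sign starting negative (−, +, −), so H is negative definite: a local maximum.

local maximum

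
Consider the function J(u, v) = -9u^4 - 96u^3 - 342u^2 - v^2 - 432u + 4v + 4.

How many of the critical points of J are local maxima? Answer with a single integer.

J separates as a function of u plus a function of v, so ∇J=0 decouples.
∂J/∂u = -36(u + 1)(u + 3)(u + 4) = 0 at u ∈ {-4, -3, -1}; ∂J/∂v = -2(v - 2) = 0 at v ∈ {2}.
The Hessian is diagonal: diag(J_uu, J_vv). Second derivatives: J_uu(-4)=-108, J_uu(-3)=72, J_uu(-1)=-216; J_vv(2)=-2.
Local maxima occur where both diagonal entries negative: (-4, 2), (-1, 2). Count: 2.

2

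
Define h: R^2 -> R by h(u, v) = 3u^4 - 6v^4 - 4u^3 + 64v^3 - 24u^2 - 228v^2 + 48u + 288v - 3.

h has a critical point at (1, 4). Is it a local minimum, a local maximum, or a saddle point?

local maximum

The mixed partial ∂²h/∂u∂v is 0, so the Hessian at any point is diag(h_uu, h_vv) = diag(12(3u^2 - 2u - 4), 24(-3v^2 + 16v - 19)).
At (1, 4): H = diag(-36, -72).
Both eigenvalues are negative, so H is negative definite: a local maximum.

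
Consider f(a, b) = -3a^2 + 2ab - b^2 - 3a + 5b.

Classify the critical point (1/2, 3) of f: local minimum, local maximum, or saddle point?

local maximum

The Hessian of f is constant: H = [[-6, 2], [2, -2]].
det(H) = (-6)·(-2) − 2² = 8.
det(H) > 0 and tr(H) = -8 < 0, so H is negative definite and the point is a local maximum.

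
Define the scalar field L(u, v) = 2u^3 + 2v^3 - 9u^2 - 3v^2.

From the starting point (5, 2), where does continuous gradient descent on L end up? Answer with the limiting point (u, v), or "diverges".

(3, 1)

L is separable, so gradient descent decouples: u follows -∂L/∂u, v follows -∂L/∂v.
∂L/∂u = 6u(u - 3); at u=5 this is 60, so u decreases.
∂L/∂v = 6v(v - 1); at v=2 this is 12, so v decreases.
u converges to its nearest critical value 3 (a local min of the u-part); v converges to 1. The iterate converges to (3, 1).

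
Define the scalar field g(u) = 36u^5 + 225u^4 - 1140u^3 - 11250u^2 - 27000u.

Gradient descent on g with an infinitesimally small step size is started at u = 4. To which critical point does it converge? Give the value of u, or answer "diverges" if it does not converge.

5

g'(u) = 180(u - 5)(u + 2)(u + 3)(u + 5), so g'(4) = -68040.
Gradient descent moves in the -g' direction, i.e. u is increasing.
The nearest critical point in that direction is u = 5, where g'' = 100800 > 0 (a local minimum). The iterate converges there.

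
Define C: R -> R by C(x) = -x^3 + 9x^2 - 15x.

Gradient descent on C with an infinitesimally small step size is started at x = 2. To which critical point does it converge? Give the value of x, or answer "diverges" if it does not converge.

C'(x) = -3(x - 5)(x - 1), so C'(2) = 9.
Gradient descent moves in the -C' direction, i.e. x is decreasing.
The nearest critical point in that direction is x = 1, where C'' = 12 > 0 (a local minimum). The iterate converges there.

1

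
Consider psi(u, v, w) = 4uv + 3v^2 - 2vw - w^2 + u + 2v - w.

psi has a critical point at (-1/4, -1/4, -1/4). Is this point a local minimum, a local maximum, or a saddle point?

The Hessian is constant: H = [[0, 4, 0], [4, 6, -2], [0, -2, -2]].
Leading principal minors: Δ₁ = 0, Δ₂ = -16, Δ₃ = 32.
The minors fit neither the all-positive nor the alternating-sign pattern, so H is indefinite: a saddle point.

saddle point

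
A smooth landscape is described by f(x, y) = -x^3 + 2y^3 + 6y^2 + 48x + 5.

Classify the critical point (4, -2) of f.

The mixed partial ∂²f/∂x∂y is 0, so the Hessian at any point is diag(f_xx, f_yy) = diag(-6x, 12(y + 1)).
At (4, -2): H = diag(-24, -12).
Both eigenvalues are negative, so H is negative definite: a local maximum.

local maximum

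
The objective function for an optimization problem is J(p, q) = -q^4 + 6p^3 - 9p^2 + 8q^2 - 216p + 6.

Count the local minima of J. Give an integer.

J separates as a function of p plus a function of q, so ∇J=0 decouples.
∂J/∂p = 18(p - 4)(p + 3) = 0 at p ∈ {-3, 4}; ∂J/∂q = -4q(q - 2)(q + 2) = 0 at q ∈ {-2, 0, 2}.
The Hessian is diagonal: diag(J_pp, J_qq). Second derivatives: J_pp(-3)=-126, J_pp(4)=126; J_qq(-2)=-32, J_qq(0)=16, J_qq(2)=-32.
Local minima occur where both diagonal entries positive: (4, 0). Count: 1.

1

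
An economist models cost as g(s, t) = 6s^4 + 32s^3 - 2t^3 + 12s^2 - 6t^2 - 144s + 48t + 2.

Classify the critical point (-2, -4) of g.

saddle point

The mixed partial ∂²g/∂s∂t is 0, so the Hessian at any point is diag(g_ss, g_tt) = diag(24(3s^2 + 8s + 1), -12(t + 1)).
At (-2, -4): H = diag(-72, 36).
The eigenvalues have opposite signs, so H is indefinite: a saddle point.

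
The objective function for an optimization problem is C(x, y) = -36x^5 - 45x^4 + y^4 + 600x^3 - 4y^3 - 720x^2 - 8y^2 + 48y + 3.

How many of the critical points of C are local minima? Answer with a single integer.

4

C separates as a function of x plus a function of y, so ∇C=0 decouples.
∂C/∂x = -180x(x - 2)(x - 1)(x + 4) = 0 at x ∈ {-4, 0, 1, 2}; ∂C/∂y = 4(y - 3)(y - 2)(y + 2) = 0 at y ∈ {-2, 2, 3}.
The Hessian is diagonal: diag(C_xx, C_yy). Second derivatives: C_xx(-4)=21600, C_xx(0)=-1440, C_xx(1)=900, C_xx(2)=-2160; C_yy(-2)=80, C_yy(2)=-16, C_yy(3)=20.
Local minima occur where both diagonal entries positive: (-4, -2), (-4, 3), (1, -2), (1, 3). Count: 4.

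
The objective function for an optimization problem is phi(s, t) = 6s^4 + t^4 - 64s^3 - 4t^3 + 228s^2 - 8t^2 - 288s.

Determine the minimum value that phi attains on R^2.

phi(s,t) separates as P(s) + Q(t), so its minimum is min P + min Q.
P'(s) = 24(s - 4)(s - 3)(s - 1) vanishes at s ∈ {1, 3, 4}; Q'(t) = 4t(t - 4)(t + 1) vanishes at t ∈ {-1, 0, 4}.
Local minima of P (where P''>0): P(1)=-118, P(4)=-64. Local minima of Q: Q(-1)=-3, Q(4)=-128.
So the global minimum of phi is P(1) + Q(4) = -118 − 128 = -246, attained at (1, 4).

-246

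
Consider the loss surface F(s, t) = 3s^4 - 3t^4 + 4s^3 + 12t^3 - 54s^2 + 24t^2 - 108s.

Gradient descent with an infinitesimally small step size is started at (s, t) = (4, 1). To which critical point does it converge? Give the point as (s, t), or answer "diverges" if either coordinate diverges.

(3, 0)

F is separable, so gradient descent decouples: s follows -∂F/∂s, t follows -∂F/∂t.
∂F/∂s = 12(s - 3)(s + 1)(s + 3); at s=4 this is 420, so s decreases.
∂F/∂t = -12t(t - 4)(t + 1); at t=1 this is 72, so t decreases.
s converges to its nearest critical value 3 (a local min of the s-part); t converges to 0. The iterate converges to (3, 0).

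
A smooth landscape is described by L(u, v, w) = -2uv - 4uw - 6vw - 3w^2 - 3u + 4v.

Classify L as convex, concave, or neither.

neither

L is quadratic, so its Hessian is the constant matrix H = [[0, -2, -4], [-2, 0, -6], [-4, -6, -6]].
Leading principal minors: 0, -4, -72.
Neither pattern holds ⇒ H is indefinite ⇒ neither convex nor concave.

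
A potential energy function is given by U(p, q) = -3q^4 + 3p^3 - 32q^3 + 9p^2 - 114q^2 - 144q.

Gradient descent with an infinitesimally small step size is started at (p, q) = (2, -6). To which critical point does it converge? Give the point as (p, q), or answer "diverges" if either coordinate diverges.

U is separable, so gradient descent decouples: p follows -∂U/∂p, q follows -∂U/∂q.
∂U/∂p = 9p(p + 2); at p=2 this is 72, so p decreases.
∂U/∂q = -12(q + 1)(q + 3)(q + 4); at q=-6 this is 360, so q decreases.
The q-coordinate has no critical point in that direction and runs off to infinity.

diverges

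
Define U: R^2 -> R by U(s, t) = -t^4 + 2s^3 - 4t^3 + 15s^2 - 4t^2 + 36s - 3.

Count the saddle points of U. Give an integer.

3

U separates as a function of s plus a function of t, so ∇U=0 decouples.
∂U/∂s = 6(s + 2)(s + 3) = 0 at s ∈ {-3, -2}; ∂U/∂t = -4t(t + 1)(t + 2) = 0 at t ∈ {-2, -1, 0}.
The Hessian is diagonal: diag(U_ss, U_tt). Second derivatives: U_ss(-3)=-6, U_ss(-2)=6; U_tt(-2)=-8, U_tt(-1)=4, U_tt(0)=-8.
Saddle points occur where the two diagonal entries have opposite signs: (-3, -1), (-2, -2), (-2, 0). Count: 3.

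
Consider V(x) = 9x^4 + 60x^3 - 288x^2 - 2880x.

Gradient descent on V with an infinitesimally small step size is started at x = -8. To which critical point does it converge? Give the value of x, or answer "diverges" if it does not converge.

V'(x) = 36(x - 4)(x + 4)(x + 5), so V'(-8) = -5184.
Gradient descent moves in the -V' direction, i.e. x is increasing.
The nearest critical point in that direction is x = -5, where V'' = 324 > 0 (a local minimum). The iterate converges there.

-5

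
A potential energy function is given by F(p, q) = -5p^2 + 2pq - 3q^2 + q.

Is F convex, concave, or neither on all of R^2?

concave

F is quadratic, so its Hessian is the constant matrix H = [[-10, 2], [2, -6]].
det(H) = 56, tr(H) = -16.
det(H) > 0 and tr(H) < 0, so H is negative definite everywhere: concave.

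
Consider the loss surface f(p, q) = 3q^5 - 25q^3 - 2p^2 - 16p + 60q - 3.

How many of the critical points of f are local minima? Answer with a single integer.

f separates as a function of p plus a function of q, so ∇f=0 decouples.
∂f/∂p = -4(p + 4) = 0 at p ∈ {-4}; ∂f/∂q = 15(q - 2)(q - 1)(q + 1)(q + 2) = 0 at q ∈ {-2, -1, 1, 2}.
The Hessian is diagonal: diag(f_pp, f_qq). Second derivatives: f_pp(-4)=-4; f_qq(-2)=-180, f_qq(-1)=90, f_qq(1)=-90, f_qq(2)=180.
Local minima occur where both diagonal entries positive: none. Count: 0.

0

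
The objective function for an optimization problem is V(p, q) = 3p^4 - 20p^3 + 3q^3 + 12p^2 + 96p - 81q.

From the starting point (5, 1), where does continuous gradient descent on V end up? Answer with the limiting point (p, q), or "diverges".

V is separable, so gradient descent decouples: p follows -∂V/∂p, q follows -∂V/∂q.
∂V/∂p = 12(p - 4)(p - 2)(p + 1); at p=5 this is 216, so p decreases.
∂V/∂q = 9(q - 3)(q + 3); at q=1 this is -72, so q increases.
p converges to its nearest critical value 4 (a local min of the p-part); q converges to 3. The iterate converges to (4, 3).

(4, 3)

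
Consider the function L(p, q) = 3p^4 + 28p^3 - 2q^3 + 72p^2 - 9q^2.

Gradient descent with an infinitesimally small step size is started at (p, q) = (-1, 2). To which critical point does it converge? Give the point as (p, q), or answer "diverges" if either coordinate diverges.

diverges

L is separable, so gradient descent decouples: p follows -∂L/∂p, q follows -∂L/∂q.
∂L/∂p = 12p(p + 3)(p + 4); at p=-1 this is -72, so p increases.
∂L/∂q = -6q(q + 3); at q=2 this is -60, so q increases.
The q-coordinate has no critical point in that direction and runs off to infinity.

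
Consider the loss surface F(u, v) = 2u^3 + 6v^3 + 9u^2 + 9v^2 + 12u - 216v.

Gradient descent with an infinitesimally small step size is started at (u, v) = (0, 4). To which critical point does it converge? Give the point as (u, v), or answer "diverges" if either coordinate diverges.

F is separable, so gradient descent decouples: u follows -∂F/∂u, v follows -∂F/∂v.
∂F/∂u = 6(u + 1)(u + 2); at u=0 this is 12, so u decreases.
∂F/∂v = 18(v - 3)(v + 4); at v=4 this is 144, so v decreases.
u converges to its nearest critical value -1 (a local min of the u-part); v converges to 3. The iterate converges to (-1, 3).

(-1, 3)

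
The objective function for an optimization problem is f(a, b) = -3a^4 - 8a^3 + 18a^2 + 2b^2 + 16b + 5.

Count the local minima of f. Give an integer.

1

f separates as a function of a plus a function of b, so ∇f=0 decouples.
∂f/∂a = -12a(a - 1)(a + 3) = 0 at a ∈ {-3, 0, 1}; ∂f/∂b = 4(b + 4) = 0 at b ∈ {-4}.
The Hessian is diagonal: diag(f_aa, f_bb). Second derivatives: f_aa(-3)=-144, f_aa(0)=36, f_aa(1)=-48; f_bb(-4)=4.
Local minima occur where both diagonal entries positive: (0, -4). Count: 1.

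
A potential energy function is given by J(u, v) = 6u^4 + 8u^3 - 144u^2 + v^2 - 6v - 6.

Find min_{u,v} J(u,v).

J(u,v) separates as P(u) + Q(v) − 6, so its minimum is min P + min Q − 6.
P'(u) = 24u(u - 3)(u + 4) vanishes at u ∈ {-4, 0, 3}; Q'(v) = 2v - 6 vanishes at v ∈ {3}.
Local minima of P (where P''>0): P(-4)=-1280, P(3)=-594. Local minima of Q: Q(3)=-9.
So the global minimum of J is P(-4) + Q(3) − 6 = -1280 − 9 − 6 = -1295, attained at (-4, 3).

-1295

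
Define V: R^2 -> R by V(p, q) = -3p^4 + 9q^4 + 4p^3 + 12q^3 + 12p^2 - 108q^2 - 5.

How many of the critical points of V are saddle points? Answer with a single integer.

V separates as a function of p plus a function of q, so ∇V=0 decouples.
∂V/∂p = -12p(p - 2)(p + 1) = 0 at p ∈ {-1, 0, 2}; ∂V/∂q = 36q(q - 2)(q + 3) = 0 at q ∈ {-3, 0, 2}.
The Hessian is diagonal: diag(V_pp, V_qq). Second derivatives: V_pp(-1)=-36, V_pp(0)=24, V_pp(2)=-72; V_qq(-3)=540, V_qq(0)=-216, V_qq(2)=360.
Saddle points occur where the two diagonal entries have opposite signs: (-1, -3), (-1, 2), (0, 0), (2, -3), (2, 2). Count: 5.

5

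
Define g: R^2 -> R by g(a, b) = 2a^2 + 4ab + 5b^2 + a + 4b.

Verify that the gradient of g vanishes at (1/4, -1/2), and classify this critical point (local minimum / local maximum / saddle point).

local minimum

∇g = (4a + 4b + 1, 4a + 10b + 4); substituting (1/4, -1/2) gives ∇g = (0, 0), so (1/4, -1/2) is indeed a critical point.
The Hessian of g is constant: H = [[4, 4], [4, 10]].
det(H) = 4·10 − 4² = 24.
det(H) > 0 and tr(H) = 14 > 0, so H is positive definite and the point is a local minimum.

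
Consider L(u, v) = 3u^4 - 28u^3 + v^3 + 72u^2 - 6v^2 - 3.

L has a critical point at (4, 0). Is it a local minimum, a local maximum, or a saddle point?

saddle point

The mixed partial ∂²L/∂u∂v is 0, so the Hessian at any point is diag(L_uu, L_vv) = diag(12(3u^2 - 14u + 12), 6(v - 2)).
At (4, 0): H = diag(48, -12).
The eigenvalues have opposite signs, so H is indefinite: a saddle point.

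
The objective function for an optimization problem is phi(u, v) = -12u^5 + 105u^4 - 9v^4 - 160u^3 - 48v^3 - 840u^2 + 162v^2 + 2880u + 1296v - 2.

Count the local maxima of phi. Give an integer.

4

phi separates as a function of u plus a function of v, so ∇phi=0 decouples.
∂phi/∂u = -60(u - 4)(u - 3)(u - 2)(u + 2) = 0 at u ∈ {-2, 2, 3, 4}; ∂phi/∂v = -36(v - 3)(v + 3)(v + 4) = 0 at v ∈ {-4, -3, 3}.
The Hessian is diagonal: diag(phi_uu, phi_vv). Second derivatives: phi_uu(-2)=7200, phi_uu(2)=-480, phi_uu(3)=300, phi_uu(4)=-720; phi_vv(-4)=-252, phi_vv(-3)=216, phi_vv(3)=-1512.
Local maxima occur where both diagonal entries negative: (2, -4), (2, 3), (4, -4), (4, 3). Count: 4.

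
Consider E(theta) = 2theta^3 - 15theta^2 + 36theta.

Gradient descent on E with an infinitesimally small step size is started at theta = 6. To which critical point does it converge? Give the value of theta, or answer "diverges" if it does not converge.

3

E'(theta) = 6(theta - 3)(theta - 2), so E'(6) = 72.
Gradient descent moves in the -E' direction, i.e. theta is decreasing.
The nearest critical point in that direction is theta = 3, where E'' = 6 > 0 (a local minimum). The iterate converges there.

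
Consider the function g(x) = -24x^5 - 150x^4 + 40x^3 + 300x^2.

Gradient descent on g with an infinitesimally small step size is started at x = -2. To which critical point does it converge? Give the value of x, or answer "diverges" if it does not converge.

g'(x) = -120x(x - 1)(x + 1)(x + 5), so g'(-2) = 2160.
Gradient descent moves in the -g' direction, i.e. x is decreasing.
The nearest critical point in that direction is x = -5, where g'' = 14400 > 0 (a local minimum). The iterate converges there.

-5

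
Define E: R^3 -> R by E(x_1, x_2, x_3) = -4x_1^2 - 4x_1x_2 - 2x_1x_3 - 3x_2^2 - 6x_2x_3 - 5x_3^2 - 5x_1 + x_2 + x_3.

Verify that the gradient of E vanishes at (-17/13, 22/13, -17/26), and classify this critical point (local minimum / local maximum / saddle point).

∇E = (-8x_1 - 4x_2 - 2x_3 - 5, -4x_1 - 6x_2 - 6x_3 + 1, -2x_1 - 6x_2 - 10x_3 + 1); substituting (-17/13, 22/13, -17/26) gives ∇E = (0, 0, 0), so (-17/13, 22/13, -17/26) is indeed a critical point.
The Hessian is constant: H = [[-8, -4, -2], [-4, -6, -6], [-2, -6, -10]].
Leading principal minors: Δ₁ = -8, Δ₂ = 32, Δ₃ = -104.
The minors alternate sign starting negative (−, +, −), so H is negative definite: a local maximum.

local maximum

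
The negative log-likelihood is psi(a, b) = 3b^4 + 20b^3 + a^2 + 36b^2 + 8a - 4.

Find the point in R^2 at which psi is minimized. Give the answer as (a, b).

psi(a,b) separates as P(a) + Q(b) − 4, so its minimum is min P + min Q − 4.
P'(a) = 2a + 8 vanishes at a ∈ {-4}; Q'(b) = 12b(b + 2)(b + 3) vanishes at b ∈ {-3, -2, 0}.
Local minima of P (where P''>0): P(-4)=-16. Local minima of Q: Q(-3)=27, Q(0)=0.
So the global minimum of psi is P(-4) + Q(0) − 4 = -16 + 0 − 4 = -20, attained at (-4, 0).

(-4, 0)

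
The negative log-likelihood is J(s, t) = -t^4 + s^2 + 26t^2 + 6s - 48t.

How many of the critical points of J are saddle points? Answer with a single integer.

2

J separates as a function of s plus a function of t, so ∇J=0 decouples.
∂J/∂s = 2(s + 3) = 0 at s ∈ {-3}; ∂J/∂t = -4(t - 3)(t - 1)(t + 4) = 0 at t ∈ {-4, 1, 3}.
The Hessian is diagonal: diag(J_ss, J_tt). Second derivatives: J_ss(-3)=2; J_tt(-4)=-140, J_tt(1)=40, J_tt(3)=-56.
Saddle points occur where the two diagonal entries have opposite signs: (-3, -4), (-3, 3). Count: 2.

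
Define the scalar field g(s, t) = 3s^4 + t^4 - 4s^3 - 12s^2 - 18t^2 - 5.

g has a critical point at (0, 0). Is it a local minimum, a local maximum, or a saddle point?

The mixed partial ∂²g/∂s∂t is 0, so the Hessian at any point is diag(g_ss, g_tt) = diag(12(3s^2 - 2s - 2), 12(t^2 - 3)).
At (0, 0): H = diag(-24, -36).
Both eigenvalues are negative, so H is negative definite: a local maximum.

local maximum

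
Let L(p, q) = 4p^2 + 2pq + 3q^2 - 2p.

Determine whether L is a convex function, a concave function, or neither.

convex

L is quadratic, so its Hessian is the constant matrix H = [[8, 2], [2, 6]].
det(H) = 44, tr(H) = 14.
det(H) > 0 and tr(H) > 0, so H is positive definite everywhere: convex.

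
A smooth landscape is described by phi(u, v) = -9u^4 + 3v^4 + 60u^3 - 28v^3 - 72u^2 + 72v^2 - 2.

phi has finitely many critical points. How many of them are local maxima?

phi separates as a function of u plus a function of v, so ∇phi=0 decouples.
∂phi/∂u = -36u(u - 4)(u - 1) = 0 at u ∈ {0, 1, 4}; ∂phi/∂v = 12v(v - 4)(v - 3) = 0 at v ∈ {0, 3, 4}.
The Hessian is diagonal: diag(phi_uu, phi_vv). Second derivatives: phi_uu(0)=-144, phi_uu(1)=108, phi_uu(4)=-432; phi_vv(0)=144, phi_vv(3)=-36, phi_vv(4)=48.
Local maxima occur where both diagonal entries negative: (0, 3), (4, 3). Count: 2.

2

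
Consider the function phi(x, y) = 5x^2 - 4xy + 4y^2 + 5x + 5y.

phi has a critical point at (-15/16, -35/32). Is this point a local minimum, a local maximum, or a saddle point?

local minimum

The Hessian of phi is constant: H = [[10, -4], [-4, 8]].
det(H) = 10·8 − (-4)² = 64.
det(H) > 0 and tr(H) = 18 > 0, so H is positive definite and the point is a local minimum.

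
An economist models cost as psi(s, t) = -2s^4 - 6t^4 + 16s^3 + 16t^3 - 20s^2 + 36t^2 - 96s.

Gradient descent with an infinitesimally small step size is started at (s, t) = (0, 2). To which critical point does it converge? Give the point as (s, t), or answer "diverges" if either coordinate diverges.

(3, 0)

psi is separable, so gradient descent decouples: s follows -∂psi/∂s, t follows -∂psi/∂t.
∂psi/∂s = -8(s - 4)(s - 3)(s + 1); at s=0 this is -96, so s increases.
∂psi/∂t = -24t(t - 3)(t + 1); at t=2 this is 144, so t decreases.
s converges to its nearest critical value 3 (a local min of the s-part); t converges to 0. The iterate converges to (3, 0).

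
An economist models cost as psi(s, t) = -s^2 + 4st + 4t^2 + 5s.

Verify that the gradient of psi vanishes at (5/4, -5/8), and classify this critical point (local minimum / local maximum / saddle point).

∇psi = (-2s + 4t + 5, 4s + 8t); substituting (5/4, -5/8) gives ∇psi = (0, 0), so (5/4, -5/8) is indeed a critical point.
The Hessian of psi is constant: H = [[-2, 4], [4, 8]].
det(H) = (-2)·8 − 4² = -32.
Since det(H) < 0, H is indefinite and the critical point is a saddle point.

saddle point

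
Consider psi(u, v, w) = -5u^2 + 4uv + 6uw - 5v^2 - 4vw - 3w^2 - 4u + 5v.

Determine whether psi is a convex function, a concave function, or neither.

concave

psi is quadratic, so its Hessian is the constant matrix H = [[-10, 4, 6], [4, -10, -4], [6, -4, -6]].
Leading principal minors: -10, 84, -176.
Signs alternate −, +, − ⇒ H ≺ 0 ⇒ concave.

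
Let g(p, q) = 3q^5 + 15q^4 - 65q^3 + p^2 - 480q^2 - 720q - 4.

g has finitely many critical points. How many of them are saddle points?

g separates as a function of p plus a function of q, so ∇g=0 decouples.
∂g/∂p = 2p = 0 at p ∈ {0}; ∂g/∂q = 15(q - 4)(q + 1)(q + 3)(q + 4) = 0 at q ∈ {-4, -3, -1, 4}.
The Hessian is diagonal: diag(g_pp, g_qq). Second derivatives: g_pp(0)=2; g_qq(-4)=-360, g_qq(-3)=210, g_qq(-1)=-450, g_qq(4)=4200.
Saddle points occur where the two diagonal entries have opposite signs: (0, -4), (0, -1). Count: 2.

2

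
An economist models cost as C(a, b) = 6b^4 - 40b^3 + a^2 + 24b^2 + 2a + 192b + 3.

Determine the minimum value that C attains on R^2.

-120

C(a,b) separates as P(a) + Q(b) + 3, so its minimum is min P + min Q + 3.
P'(a) = 2a + 2 vanishes at a ∈ {-1}; Q'(b) = 24(b - 4)(b - 2)(b + 1) vanishes at b ∈ {-1, 2, 4}.
Local minima of P (where P''>0): P(-1)=-1. Local minima of Q: Q(-1)=-122, Q(4)=128.
So the global minimum of C is P(-1) + Q(-1) + 3 = -1 − 122 + 3 = -120, attained at (-1, -1).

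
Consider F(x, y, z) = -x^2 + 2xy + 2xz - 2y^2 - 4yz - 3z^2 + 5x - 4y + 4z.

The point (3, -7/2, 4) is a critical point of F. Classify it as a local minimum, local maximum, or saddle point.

The Hessian is constant: H = [[-2, 2, 2], [2, -4, -4], [2, -4, -6]].
Leading principal minors: Δ₁ = -2, Δ₂ = 4, Δ₃ = -8.
The minors alternate sign starting negative (−, +, −), so H is negative definite: a local maximum.

local maximum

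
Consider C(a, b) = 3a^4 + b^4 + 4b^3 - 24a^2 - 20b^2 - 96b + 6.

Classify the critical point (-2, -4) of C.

The mixed partial ∂²C/∂a∂b is 0, so the Hessian at any point is diag(C_aa, C_bb) = diag(12(3a^2 - 4), 4(3b^2 + 6b - 10)).
At (-2, -4): H = diag(96, 56).
Both eigenvalues are positive, so H is positive definite: a local minimum.

local minimum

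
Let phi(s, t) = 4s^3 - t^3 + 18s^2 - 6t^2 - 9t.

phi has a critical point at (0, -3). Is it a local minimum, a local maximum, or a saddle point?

The mixed partial ∂²phi/∂s∂t is 0, so the Hessian at any point is diag(phi_ss, phi_tt) = diag(12(2s + 3), -6(t + 2)).
At (0, -3): H = diag(36, 6).
Both eigenvalues are positive, so H is positive definite: a local minimum.

local minimum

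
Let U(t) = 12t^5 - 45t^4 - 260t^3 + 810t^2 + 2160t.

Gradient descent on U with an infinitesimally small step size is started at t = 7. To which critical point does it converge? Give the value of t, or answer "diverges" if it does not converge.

4

U'(t) = 60(t - 4)(t - 3)(t + 1)(t + 3), so U'(7) = 57600.
Gradient descent moves in the -U' direction, i.e. t is decreasing.
The nearest critical point in that direction is t = 4, where U'' = 2100 > 0 (a local minimum). The iterate converges there.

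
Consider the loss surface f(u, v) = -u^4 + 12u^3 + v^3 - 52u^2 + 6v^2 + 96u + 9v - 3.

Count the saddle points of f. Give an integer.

3

f separates as a function of u plus a function of v, so ∇f=0 decouples.
∂f/∂u = -4(u - 4)(u - 3)(u - 2) = 0 at u ∈ {2, 3, 4}; ∂f/∂v = 3(v + 1)(v + 3) = 0 at v ∈ {-3, -1}.
The Hessian is diagonal: diag(f_uu, f_vv). Second derivatives: f_uu(2)=-8, f_uu(3)=4, f_uu(4)=-8; f_vv(-3)=-6, f_vv(-1)=6.
Saddle points occur where the two diagonal entries have opposite signs: (2, -1), (3, -3), (4, -1). Count: 3.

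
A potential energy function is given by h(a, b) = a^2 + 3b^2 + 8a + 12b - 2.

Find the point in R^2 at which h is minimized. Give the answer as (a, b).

(-4, -2)

h(a,b) separates as P(a) + Q(b) − 2, so its minimum is min P + min Q − 2.
P'(a) = 2a + 8 vanishes at a ∈ {-4}; Q'(b) = 6b + 12 vanishes at b ∈ {-2}.
Local minima of P (where P''>0): P(-4)=-16. Local minima of Q: Q(-2)=-12.
So the global minimum of h is P(-4) + Q(-2) − 2 = -16 − 12 − 2 = -30, attained at (-4, -2).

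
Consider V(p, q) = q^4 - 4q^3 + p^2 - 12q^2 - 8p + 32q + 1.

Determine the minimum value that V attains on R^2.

V(p,q) separates as A(p) + B(q) + 1, so its minimum is min A + min B + 1.
A'(p) = 2p - 8 vanishes at p ∈ {4}; B'(q) = 4(q - 4)(q - 1)(q + 2) vanishes at q ∈ {-2, 1, 4}.
Local minima of A (where A''>0): A(4)=-16. Local minima of B: B(-2)=-64, B(4)=-64.
So the global minimum of V is A(4) + B(-2) + 1 = -16 − 64 + 1 = -79, attained at (4, -2).

-79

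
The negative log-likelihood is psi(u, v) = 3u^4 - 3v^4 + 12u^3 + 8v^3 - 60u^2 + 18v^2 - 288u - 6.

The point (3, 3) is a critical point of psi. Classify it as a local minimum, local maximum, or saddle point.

The mixed partial ∂²psi/∂u∂v is 0, so the Hessian at any point is diag(psi_uu, psi_vv) = diag(12(3u^2 + 6u - 10), 12(-3v^2 + 4v + 3)).
At (3, 3): H = diag(420, -144).
The eigenvalues have opposite signs, so H is indefinite: a saddle point.

saddle point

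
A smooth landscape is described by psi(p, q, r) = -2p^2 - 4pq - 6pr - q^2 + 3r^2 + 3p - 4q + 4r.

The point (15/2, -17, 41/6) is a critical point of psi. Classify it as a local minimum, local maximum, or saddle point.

The Hessian is constant: H = [[-4, -4, -6], [-4, -2, 0], [-6, 0, 6]].
Leading principal minors: Δ₁ = -4, Δ₂ = -8, Δ₃ = 24.
The minors fit neither the all-positive nor the alternating-sign pattern, so H is indefinite: a saddle point.

saddle point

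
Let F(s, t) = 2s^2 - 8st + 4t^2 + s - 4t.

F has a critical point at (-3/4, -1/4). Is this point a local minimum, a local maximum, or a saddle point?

saddle point

The Hessian of F is constant: H = [[4, -8], [-8, 8]].
det(H) = 4·8 − (-8)² = -32.
Since det(H) < 0, H is indefinite and the critical point is a saddle point.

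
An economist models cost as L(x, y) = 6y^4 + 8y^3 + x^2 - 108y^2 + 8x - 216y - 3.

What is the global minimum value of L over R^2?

-937

L(x,y) separates as P(x) + Q(y) − 3, so its minimum is min P + min Q − 3.
P'(x) = 2x + 8 vanishes at x ∈ {-4}; Q'(y) = 24(y - 3)(y + 1)(y + 3) vanishes at y ∈ {-3, -1, 3}.
Local minima of P (where P''>0): P(-4)=-16. Local minima of Q: Q(-3)=-54, Q(3)=-918.
So the global minimum of L is P(-4) + Q(3) − 3 = -16 − 918 − 3 = -937, attained at (-4, 3).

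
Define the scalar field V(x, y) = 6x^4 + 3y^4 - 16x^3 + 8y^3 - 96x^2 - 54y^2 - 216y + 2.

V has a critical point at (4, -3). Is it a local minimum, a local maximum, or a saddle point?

local minimum

The mixed partial ∂²V/∂x∂y is 0, so the Hessian at any point is diag(V_xx, V_yy) = diag(24(3x^2 - 4x - 8), 12(3y^2 + 4y - 9)).
At (4, -3): H = diag(576, 72).
Both eigenvalues are positive, so H is positive definite: a local minimum.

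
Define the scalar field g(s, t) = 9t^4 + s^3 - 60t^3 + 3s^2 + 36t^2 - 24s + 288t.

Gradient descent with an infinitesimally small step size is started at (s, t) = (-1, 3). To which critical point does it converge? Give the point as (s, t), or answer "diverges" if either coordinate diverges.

(2, 4)

g is separable, so gradient descent decouples: s follows -∂g/∂s, t follows -∂g/∂t.
∂g/∂s = 3(s - 2)(s + 4); at s=-1 this is -27, so s increases.
∂g/∂t = 36(t - 4)(t - 2)(t + 1); at t=3 this is -144, so t increases.
s converges to its nearest critical value 2 (a local min of the s-part); t converges to 4. The iterate converges to (2, 4).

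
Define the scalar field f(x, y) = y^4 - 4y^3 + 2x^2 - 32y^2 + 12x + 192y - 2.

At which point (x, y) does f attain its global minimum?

(-3, -4)

f(x,y) separates as P(x) + Q(y) − 2, so its minimum is min P + min Q − 2.
P'(x) = 4x + 12 vanishes at x ∈ {-3}; Q'(y) = 4(y - 4)(y - 3)(y + 4) vanishes at y ∈ {-4, 3, 4}.
Local minima of P (where P''>0): P(-3)=-18. Local minima of Q: Q(-4)=-768, Q(4)=256.
So the global minimum of f is P(-3) + Q(-4) − 2 = -18 − 768 − 2 = -788, attained at (-3, -4).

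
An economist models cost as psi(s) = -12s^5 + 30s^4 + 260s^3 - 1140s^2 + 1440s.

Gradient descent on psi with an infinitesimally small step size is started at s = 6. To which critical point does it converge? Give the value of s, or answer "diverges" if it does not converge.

psi'(s) = -60(s - 3)(s - 2)(s - 1)(s + 4), so psi'(6) = -36000.
Gradient descent moves in the -psi' direction, i.e. s is increasing.
There is no critical point above s=6, and psi' keeps the same sign, so the iterate runs off to +∞.

diverges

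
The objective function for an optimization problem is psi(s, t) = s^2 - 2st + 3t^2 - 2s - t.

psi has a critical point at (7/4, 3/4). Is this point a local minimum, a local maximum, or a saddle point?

The Hessian of psi is constant: H = [[2, -2], [-2, 6]].
det(H) = 2·6 − (-2)² = 8.
det(H) > 0 and tr(H) = 8 > 0, so H is positive definite and the point is a local minimum.

local minimum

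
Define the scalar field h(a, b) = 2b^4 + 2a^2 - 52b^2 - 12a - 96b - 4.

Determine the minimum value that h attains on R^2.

-726

h(a,b) separates as P(a) + Q(b) − 4, so its minimum is min P + min Q − 4.
P'(a) = 4a - 12 vanishes at a ∈ {3}; Q'(b) = 8(b - 4)(b + 1)(b + 3) vanishes at b ∈ {-3, -1, 4}.
Local minima of P (where P''>0): P(3)=-18. Local minima of Q: Q(-3)=-18, Q(4)=-704.
So the global minimum of h is P(3) + Q(4) − 4 = -18 − 704 − 4 = -726, attained at (3, 4).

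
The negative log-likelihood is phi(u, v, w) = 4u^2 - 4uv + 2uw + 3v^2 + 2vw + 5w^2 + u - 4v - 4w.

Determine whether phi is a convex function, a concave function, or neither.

convex

phi is quadratic, so its Hessian is the constant matrix H = [[8, -4, 2], [-4, 6, 2], [2, 2, 10]].
Leading principal minors: 8, 32, 232.
All positive ⇒ H ≻ 0 ⇒ convex.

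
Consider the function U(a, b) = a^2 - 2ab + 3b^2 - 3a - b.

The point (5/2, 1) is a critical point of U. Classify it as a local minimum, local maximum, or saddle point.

local minimum

The Hessian of U is constant: H = [[2, -2], [-2, 6]].
det(H) = 2·6 − (-2)² = 8.
det(H) > 0 and tr(H) = 8 > 0, so H is positive definite and the point is a local minimum.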